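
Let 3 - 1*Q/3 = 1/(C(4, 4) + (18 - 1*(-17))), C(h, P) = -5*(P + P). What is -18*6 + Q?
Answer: -492/5 ≈ -98.400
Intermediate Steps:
C(h, P) = -10*P
Q = 48/5 (Q = 9 - 3/(-10*4 + (18 - 1*(-17))) = 9 - 3/(-40 + (18 + 17)) = 9 - 3/(-40 + 35) = 9 - 3/(-5) = 9 - 3*(-⅕) = 9 + ⅗ = 48/5 ≈ 9.6000)
-18*6 + Q = -18*6 + 48/5 = -108 + 48/5 = -492/5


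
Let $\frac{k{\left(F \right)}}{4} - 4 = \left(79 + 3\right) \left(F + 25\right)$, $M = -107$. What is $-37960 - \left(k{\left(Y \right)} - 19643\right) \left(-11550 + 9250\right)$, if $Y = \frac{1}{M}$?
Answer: $- \frac{2817000820}{107} \approx -2.6327 \cdot 10^{7}$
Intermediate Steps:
$Y = - \frac{1}{107}$ ($Y = \frac{1}{-107} = - \frac{1}{107} \approx -0.0093458$)
$k{\left(F \right)} = 8216 + 328 F$ ($k{\left(F \right)} = 16 + 4 \left(79 + 3\right) \left(F + 25\right) = 16 + 4 \cdot 82 \left(25 + F\right) = 16 + 4 \left(2050 + 82 F\right) = 16 + \left(8200 + 328 F\right) = 8216 + 328 F$)
$-37960 - \left(k{\left(Y \right)} - 19643\right) \left(-11550 + 9250\right) = -37960 - \left(\left(8216 + 328 \left(- \frac{1}{107}\right)\right) - 19643\right) \left(-11550 + 9250\right) = -37960 - \left(\left(8216 - \frac{328}{107}\right) - 19643\right) \left(-2300\right) = -37960 - \left(\frac{878784}{107} - 19643\right) \left(-2300\right) = -37960 - \left(- \frac{1223017}{107}\right) \left(-2300\right) = -37960 - \frac{2812939100}{107} = - \frac{2817000820}{107}$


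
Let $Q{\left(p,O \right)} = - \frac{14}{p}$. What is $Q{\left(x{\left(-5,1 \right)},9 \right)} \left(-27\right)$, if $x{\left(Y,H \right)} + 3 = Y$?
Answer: $- \frac{189}{4} \approx -47.25$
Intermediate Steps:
$x{\left(Y,H \right)} = -3 + Y$
$Q{\left(x{\left(-5,1 \right)},9 \right)} \left(-27\right) = - \frac{14}{-3 - 5} \left(-27\right) = - \frac{14}{-8} \left(-27\right) = \left(-14\right) \left(- \frac{1}{8}\right) \left(-27\right) = \frac{7}{4} \left(-27\right) = - \frac{189}{4}$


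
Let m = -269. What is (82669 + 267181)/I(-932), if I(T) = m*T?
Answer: 174925/125354 ≈ 1.3954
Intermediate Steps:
I(T) = -269*T
(82669 + 267181)/I(-932) = (82669 + 267181)/((-269*(-932))) = 349850/250708 = 349850*(1/250708) = 174925/125354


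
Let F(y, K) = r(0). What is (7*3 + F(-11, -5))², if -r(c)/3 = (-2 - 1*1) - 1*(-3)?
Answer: 441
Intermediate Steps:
r(c) = 0 (r(c) = -3*((-2 - 1*1) - 1*(-3)) = -3*((-2 - 1) + 3) = -3*(-3 + 3) = -3*0 = 0)
F(y, K) = 0
(7*3 + F(-11, -5))² = (7*3 + 0)² = (21 + 0)² = 21² = 441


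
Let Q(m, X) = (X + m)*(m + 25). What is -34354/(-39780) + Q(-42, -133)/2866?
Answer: 27100508/14251185 ≈ 1.9016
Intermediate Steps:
Q(m, X) = (25 + m)*(X + m) (Q(m, X) = (X + m)*(25 + m) = (25 + m)*(X + m))
-34354/(-39780) + Q(-42, -133)/2866 = -34354/(-39780) + ((-42)² + 25*(-133) + 25*(-42) - 133*(-42))/2866 = -34354*(-1/39780) + (1764 - 3325 - 1050 + 5586)*(1/2866) = 17177/19890 + 2975*(1/2866) = 17177/19890 + 2975/2866 = 27100508/14251185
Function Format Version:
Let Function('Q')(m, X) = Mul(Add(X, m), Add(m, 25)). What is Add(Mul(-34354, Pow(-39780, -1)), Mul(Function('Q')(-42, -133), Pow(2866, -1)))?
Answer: Rational(27100508, 14251185) ≈ 1.9016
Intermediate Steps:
Function('Q')(m, X) = Mul(Add(25, m), Add(X, m)) (Function('Q')(m, X) = Mul(Add(X, m), Add(25, m)) = Mul(Add(25, m), Add(X, m)))
Add(Mul(-34354, Pow(-39780, -1)), Mul(Function('Q')(-42, -133), Pow(2866, -1))) = Add(Mul(-34354, Pow(-39780, -1)), Mul(Add(Pow(-42, 2), Mul(25, -133), Mul(25, -42), Mul(-133, -42)), Pow(2866, -1))) = Add(Mul(-34354, Rational(-1, 39780)), Mul(Add(1764, -3325, -1050, 5586), Rational(1, 2866))) = Add(Rational(17177, 19890), Mul(2975, Rational(1, 2866))) = Add(Rational(17177, 19890), Rational(2975, 2866)) = Rational(27100508, 14251185)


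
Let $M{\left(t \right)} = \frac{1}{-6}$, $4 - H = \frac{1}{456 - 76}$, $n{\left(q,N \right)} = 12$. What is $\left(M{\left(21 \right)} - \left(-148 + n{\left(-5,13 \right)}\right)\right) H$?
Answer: $\frac{247597}{456} \approx 542.98$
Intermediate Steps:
$H = \frac{1519}{380}$ ($H = 4 - \frac{1}{456 - 76} = 4 - \frac{1}{380} = \frac{1519}{380} \approx 3.9974$)
$M{\left(t \right)} = - \frac{1}{6}$
$\left(M{\left(21 \right)} - \left(-148 + n{\left(-5,13 \right)}\right)\right) H = \left(- \frac{1}{6} + \left(148 - 12\right)\right) \frac{1519}{380} = \left(- \frac{1}{6} + 136\right) \frac{1519}{380} = \frac{815}{6} \cdot \frac{1519}{380} = \frac{247597}{456}$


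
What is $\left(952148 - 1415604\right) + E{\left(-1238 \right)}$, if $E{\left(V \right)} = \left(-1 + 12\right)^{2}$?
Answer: $-463335$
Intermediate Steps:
$E{\left(V \right)} = 121$ ($E{\left(V \right)} = 11^{2} = 121$)
$\left(952148 - 1415604\right) + E{\left(-1238 \right)} = \left(952148 - 1415604\right) + 121 = -463456 + 121 = -463335$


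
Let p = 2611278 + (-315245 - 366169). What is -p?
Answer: -1929864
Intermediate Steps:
p = 1929864 (p = 2611278 - 681414 = 1929864)
-p = -1*1929864 = -1929864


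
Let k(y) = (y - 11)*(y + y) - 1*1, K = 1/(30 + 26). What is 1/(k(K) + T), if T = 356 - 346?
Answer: 1568/13497 ≈ 0.11617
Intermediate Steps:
T = 10
K = 1/56 ≈ 0.017857
k(y) = -1 + 2*y*(-11 + y) (k(y) = (-11 + y)*(2*y) - 1 = 2*y*(-11 + y) - 1 = -1 + 2*y*(-11 + y))
1/(k(K) + T) = 1/((-1 - 22*1/56 + 2*(1/56)²) + 10) = 1/((-1 - 11/28 + 2*(1/3136)) + 10) = 1/((-1 - 11/28 + 1/1568) + 10) = 1/(-2183/1568 + 10) = 1/(13497/1568) = 1568/13497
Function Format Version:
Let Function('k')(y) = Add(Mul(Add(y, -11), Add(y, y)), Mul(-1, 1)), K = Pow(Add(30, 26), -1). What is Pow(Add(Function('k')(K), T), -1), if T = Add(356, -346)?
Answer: Rational(1568, 13497) ≈ 0.11617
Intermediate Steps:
T = 10
K = Rational(1, 56) (K = Pow(56, -1) = Rational(1, 56) ≈ 0.017857)
Function('k')(y) = Add(-1, Mul(2, y, Add(-11, y))) (Function('k')(y) = Add(Mul(Add(-11, y), Mul(2, y)), -1) = Add(Mul(2, y, Add(-11, y)), -1) = Add(-1, Mul(2, y, Add(-11, y))))
Pow(Add(Function('k')(K), T), -1) = Pow(Add(Add(-1, Mul(-22, Rational(1, 56)), Mul(2, Pow(Rational(1, 56), 2))), 10), -1) = Pow(Add(Add(-1, Rational(-11, 28), Mul(2, Rational(1, 3136))), 10), -1) = Pow(Add(Add(-1, Rational(-11, 28), Rational(1, 1568)), 10), -1) = Pow(Add(Rational(-2183, 1568), 10), -1) = Pow(Rational(13497, 1568), -1) = Rational(1568, 13497)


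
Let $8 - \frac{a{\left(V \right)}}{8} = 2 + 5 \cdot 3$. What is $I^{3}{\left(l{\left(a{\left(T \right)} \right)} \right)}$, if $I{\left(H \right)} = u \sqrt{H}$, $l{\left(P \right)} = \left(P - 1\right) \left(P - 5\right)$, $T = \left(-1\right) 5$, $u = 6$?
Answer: $1214136 \sqrt{5621} \approx 9.1028 \cdot 10^{7}$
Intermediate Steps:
$T = -5$
$a{\left(V \right)} = -72$ ($a{\left(V \right)} = 64 - 8 \left(2 + 5 \cdot 3\right) = 64 - 8 \left(2 + 15\right) = 64 - 136 = -72$)
$l{\left(P \right)} = \left(-1 + P\right) \left(-5 + P\right)$
$I{\left(H \right)} = 6 \sqrt{H}$
$I^{3}{\left(l{\left(a{\left(T \right)} \right)} \right)} = \left(6 \sqrt{5 + \left(-72\right)^{2} - -432}\right)^{3} = \left(6 \sqrt{5 + 5184 + 432}\right)^{3} = \left(6 \sqrt{5621}\right)^{3} = 1214136 \sqrt{5621}$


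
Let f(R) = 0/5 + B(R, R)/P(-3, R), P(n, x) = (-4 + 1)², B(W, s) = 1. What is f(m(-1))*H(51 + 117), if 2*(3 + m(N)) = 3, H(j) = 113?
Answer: 113/9 ≈ 12.556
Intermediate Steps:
m(N) = -3/2 (m(N) = -3 + (½)*3 = -3 + 3/2 = -3/2)
P(n, x) = 9 (P(n, x) = (-3)² = 9)
f(R) = ⅑ (f(R) = 0/5 + 1/9 = 0*(⅕) + 1*(⅑) = 0 + ⅑ = ⅑)
f(m(-1))*H(51 + 117) = (⅑)*113 = 113/9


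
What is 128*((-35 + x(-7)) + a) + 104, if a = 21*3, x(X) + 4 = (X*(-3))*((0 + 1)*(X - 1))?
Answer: -18328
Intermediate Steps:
x(X) = -4 - 3*X*(-1 + X) (x(X) = -4 + (X*(-3))*((0 + 1)*(X - 1)) = -4 + (-3*X)*(1*(-1 + X)) = -4 + (-3*X)*(-1 + X) = -4 - 3*X*(-1 + X))
a = 63
128*((-35 + x(-7)) + a) + 104 = 128*((-35 + (-4 - 3*(-7)**2 + 3*(-7))) + 63) + 104 = 128*((-35 + (-4 - 3*49 - 21)) + 63) + 104 = 128*((-35 + (-4 - 147 - 21)) + 63) + 104 = 128*((-35 - 172) + 63) + 104 = 128*(-207 + 63) + 104 = 128*(-144) + 104 = -18432 + 104 = -18328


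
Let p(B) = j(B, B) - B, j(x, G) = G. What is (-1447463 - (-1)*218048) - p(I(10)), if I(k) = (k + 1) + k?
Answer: -1229415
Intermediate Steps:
I(k) = 1 + 2*k (I(k) = (1 + k) + k = 1 + 2*k)
p(B) = 0 (p(B) = B - B = 0)
(-1447463 - (-1)*218048) - p(I(10)) = (-1447463 - (-1)*218048) - 1*0 = (-1447463 - 1*(-218048)) + 0 = (-1447463 + 218048) + 0 = -1229415 + 0 = -1229415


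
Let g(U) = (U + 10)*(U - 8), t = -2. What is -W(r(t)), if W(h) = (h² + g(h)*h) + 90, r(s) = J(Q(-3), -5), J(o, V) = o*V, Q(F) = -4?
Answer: -7690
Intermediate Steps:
g(U) = (-8 + U)*(10 + U) (g(U) = (10 + U)*(-8 + U) = (-8 + U)*(10 + U))
J(o, V) = V*o
r(s) = 20 (r(s) = -5*(-4) = 20)
W(h) = 90 + h² + h*(-80 + h² + 2*h) (W(h) = (h² + (-80 + h² + 2*h)*h) + 90 = (h² + h*(-80 + h² + 2*h)) + 90 = 90 + h² + h*(-80 + h² + 2*h))
-W(r(t)) = -(90 + 20³ - 80*20 + 3*20²) = -(90 + 8000 - 1600 + 3*400) = -(90 + 8000 - 1600 + 1200) = -1*7690 = -7690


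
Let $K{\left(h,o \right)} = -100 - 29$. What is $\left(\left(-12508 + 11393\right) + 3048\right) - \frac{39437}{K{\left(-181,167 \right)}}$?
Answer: $\frac{288794}{129} \approx 2238.7$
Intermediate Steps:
$K{\left(h,o \right)} = -129$
$\left(\left(-12508 + 11393\right) + 3048\right) - \frac{39437}{K{\left(-181,167 \right)}} = \left(\left(-12508 + 11393\right) + 3048\right) - \frac{39437}{-129} = \left(-1115 + 3048\right) - - \frac{39437}{129} = 1933 + \frac{39437}{129} = \frac{288794}{129}$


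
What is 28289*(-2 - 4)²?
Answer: 1018404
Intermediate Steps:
28289*(-2 - 4)² = 28289*(-6)² = 28289*36 = 1018404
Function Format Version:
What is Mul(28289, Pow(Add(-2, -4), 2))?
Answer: 1018404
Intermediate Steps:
Mul(28289, Pow(Add(-2, -4), 2)) = Mul(28289, Pow(-6, 2)) = Mul(28289, 36) = 1018404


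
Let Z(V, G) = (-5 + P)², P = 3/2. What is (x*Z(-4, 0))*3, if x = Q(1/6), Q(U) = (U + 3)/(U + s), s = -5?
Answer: -2793/116 ≈ -24.078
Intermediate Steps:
Q(U) = (3 + U)/(-5 + U) (Q(U) = (U + 3)/(U - 5) = (3 + U)/(-5 + U))
P = 3/2 (P = 3*(½) = 3/2 ≈ 1.5000)
x = -19/29 (x = (3 + 1/6)/(-5 + 1/6) = (3 + ⅙)/(-5 + ⅙) = (19/6)/(-29/6) = -6/29*19/6 = -19/29 ≈ -0.65517)
Z(V, G) = 49/4 (Z(V, G) = (-5 + 3/2)² = (-7/2)² = 49/4)
(x*Z(-4, 0))*3 = -19/29*49/4*3 = -931/116*3 = -2793/116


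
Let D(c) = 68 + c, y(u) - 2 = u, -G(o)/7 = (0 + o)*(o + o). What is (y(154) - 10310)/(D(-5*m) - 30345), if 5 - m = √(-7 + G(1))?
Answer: 307686508/918211729 + 50770*I*√21/918211729 ≈ 0.33509 + 0.00025338*I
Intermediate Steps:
G(o) = -14*o² (G(o) = -7*(0 + o)*(o + o) = -7*o*2*o = -14*o²)
m = 5 - I*√21 (m = 5 - √(-7 - 14*1²) = 5 - √(-7 - 14*1) = 5 - √(-7 - 14) = 5 - √(-21) = 5 - I*√21 ≈ 5.0 - 4.5826*I)
y(u) = 2 + u
(y(154) - 10310)/(D(-5*m) - 30345) = ((2 + 154) - 10310)/((68 - 5*(5 - I*√21)) - 30345) = (156 - 10310)/((68 + (-25 + 5*I*√21)) - 30345) = -10154/((43 + 5*I*√21) - 30345) = -10154/(-30302 + 5*I*√21)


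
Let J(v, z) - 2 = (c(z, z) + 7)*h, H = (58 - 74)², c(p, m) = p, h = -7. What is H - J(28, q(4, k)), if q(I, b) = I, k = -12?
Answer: 331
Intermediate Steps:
H = 256 (H = (-16)² = 256)
J(v, z) = -47 - 7*z (J(v, z) = 2 + (z + 7)*(-7) = 2 + (7 + z)*(-7) = 2 + (-49 - 7*z) = -47 - 7*z)
H - J(28, q(4, k)) = 256 - (-47 - 7*4) = 256 - (-47 - 28) = 256 - 1*(-75) = 256 + 75 = 331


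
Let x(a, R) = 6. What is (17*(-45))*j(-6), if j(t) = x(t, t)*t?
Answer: 27540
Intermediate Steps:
j(t) = 6*t
(17*(-45))*j(-6) = (17*(-45))*(6*(-6)) = -765*(-36) = 27540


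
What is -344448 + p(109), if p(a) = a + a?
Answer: -344230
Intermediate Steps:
p(a) = 2*a
-344448 + p(109) = -344448 + 2*109 = -344448 + 218 = -344230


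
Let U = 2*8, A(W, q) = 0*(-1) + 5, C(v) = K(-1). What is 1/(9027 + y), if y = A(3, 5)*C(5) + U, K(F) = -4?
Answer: 1/9023 ≈ 0.00011083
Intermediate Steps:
C(v) = -4
A(W, q) = 5 (A(W, q) = 0 + 5 = 5)
U = 16
y = -4 (y = 5*(-4) + 16 = -20 + 16 = -4)
1/(9027 + y) = 1/(9027 - 4) = 1/9023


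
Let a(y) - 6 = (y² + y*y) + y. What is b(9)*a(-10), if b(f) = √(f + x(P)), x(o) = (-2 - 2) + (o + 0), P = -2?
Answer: 196*√3 ≈ 339.48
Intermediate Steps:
a(y) = 6 + y + 2*y² (a(y) = 6 + ((y² + y*y) + y) = 6 + ((y² + y²) + y) = 6 + (2*y² + y) = 6 + (y + 2*y²) = 6 + y + 2*y²)
x(o) = -4 + o
b(f) = √(-6 + f) (b(f) = √(f + (-4 - 2)) = √(f - 6) = √(-6 + f))
b(9)*a(-10) = √(-6 + 9)*(6 - 10 + 2*(-10)²) = √3*(6 - 10 + 2*100) = √3*(6 - 10 + 200) = √3*196 = 196*√3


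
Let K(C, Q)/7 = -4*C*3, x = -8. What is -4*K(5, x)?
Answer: 1680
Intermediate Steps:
K(C, Q) = -84*C (K(C, Q) = 7*(-4*C*3) = 7*(-12*C) = -84*C)
-4*K(5, x) = -(-336)*5 = -4*(-420) = 1680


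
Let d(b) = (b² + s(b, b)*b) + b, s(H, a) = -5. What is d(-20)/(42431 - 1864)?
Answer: 480/40567 ≈ 0.011832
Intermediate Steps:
d(b) = b² - 4*b (d(b) = (b² - 5*b) + b = b² - 4*b)
d(-20)/(42431 - 1864) = (-20*(-4 - 20))/(42431 - 1864) = -20*(-24)/40567 = 480*(1/40567) = 480/40567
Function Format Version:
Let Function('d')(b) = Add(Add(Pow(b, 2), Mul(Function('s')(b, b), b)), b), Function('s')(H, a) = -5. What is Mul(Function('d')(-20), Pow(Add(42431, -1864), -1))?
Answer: Rational(480, 40567) ≈ 0.011832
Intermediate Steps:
Function('d')(b) = Add(Pow(b, 2), Mul(-4, b)) (Function('d')(b) = Add(Add(Pow(b, 2), Mul(-5, b)), b) = Add(Pow(b, 2), Mul(-4, b)))
Mul(Function('d')(-20), Pow(Add(42431, -1864), -1)) = Mul(Mul(-20, Add(-4, -20)), Pow(Add(42431, -1864), -1)) = Mul(Mul(-20, -24), Pow(40567, -1)) = Mul(480, Rational(1, 40567)) = Rational(480, 40567)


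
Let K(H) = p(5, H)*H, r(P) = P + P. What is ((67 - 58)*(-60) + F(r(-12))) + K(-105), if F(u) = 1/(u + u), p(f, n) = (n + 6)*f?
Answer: 2468879/48 ≈ 51435.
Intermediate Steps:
r(P) = 2*P
p(f, n) = f*(6 + n) (p(f, n) = (6 + n)*f = f*(6 + n))
F(u) = 1/(2*u)
K(H) = H*(30 + 5*H) (K(H) = (5*(6 + H))*H = (30 + 5*H)*H = H*(30 + 5*H))
((67 - 58)*(-60) + F(r(-12))) + K(-105) = ((67 - 58)*(-60) + 1/(2*((2*(-12))))) + 5*(-105)*(6 - 105) = (9*(-60) + (½)/(-24)) + 5*(-105)*(-99) = (-540 + (½)*(-1/24)) + 51975 = (-540 - 1/48) + 51975 = -25921/48 + 51975 = 2468879/48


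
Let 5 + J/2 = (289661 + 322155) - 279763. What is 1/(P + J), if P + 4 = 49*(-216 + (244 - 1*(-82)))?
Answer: 1/669482 ≈ 1.4937e-6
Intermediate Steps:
J = 664096 (J = -10 + 2*((289661 + 322155) - 279763) = -10 + 2*(611816 - 279763) = -10 + 2*332053 = -10 + 664106 = 664096)
P = 5386 (P = -4 + 49*(-216 + (244 - 1*(-82))) = -4 + 49*(-216 + (244 + 82)) = -4 + 49*(-216 + 326) = -4 + 49*110 = -4 + 5390 = 5386)
1/(P + J) = 1/(5386 + 664096) = 1/669482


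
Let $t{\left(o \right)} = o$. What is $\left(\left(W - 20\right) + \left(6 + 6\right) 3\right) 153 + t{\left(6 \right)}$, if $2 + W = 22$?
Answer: $5514$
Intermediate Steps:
$W = 20$ ($W = -2 + 22 = 20$)
$\left(\left(W - 20\right) + \left(6 + 6\right) 3\right) 153 + t{\left(6 \right)} = \left(\left(20 - 20\right) + \left(6 + 6\right) 3\right) 153 + 6 = \left(0 + 12 \cdot 3\right) 153 + 6 = \left(0 + 36\right) 153 + 6 = 36 \cdot 153 + 6 = 5508 + 6 = 5514$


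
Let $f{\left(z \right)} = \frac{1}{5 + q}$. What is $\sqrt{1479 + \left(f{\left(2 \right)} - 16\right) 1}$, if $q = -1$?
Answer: $\frac{\sqrt{5853}}{2} \approx 38.252$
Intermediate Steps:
$f{\left(z \right)} = \frac{1}{4}$ ($f{\left(z \right)} = \frac{1}{5 - 1} = \frac{1}{4}$)
$\sqrt{1479 + \left(f{\left(2 \right)} - 16\right) 1} = \sqrt{1479 + \left(\frac{1}{4} - 16\right) 1} = \sqrt{1479 - \frac{63}{4}} = \sqrt{\frac{5853}{4}} = \frac{\sqrt{5853}}{2}$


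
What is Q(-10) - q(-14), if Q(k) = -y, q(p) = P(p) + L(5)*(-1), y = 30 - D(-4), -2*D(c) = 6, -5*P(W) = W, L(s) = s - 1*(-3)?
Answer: -139/5 ≈ -27.800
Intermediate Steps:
L(s) = 3 + s (L(s) = s + 3 = 3 + s)
P(W) = -W/5
D(c) = -3 (D(c) = -1/2*6 = -3)
y = 33 (y = 30 - 1*(-3) = 30 + 3 = 33)
q(p) = -8 - p/5 (q(p) = -p/5 + (3 + 5)*(-1) = -p/5 + 8*(-1) = -p/5 - 8 = -8 - p/5)
Q(k) = -33 (Q(k) = -1*33 = -33)
Q(-10) - q(-14) = -33 - (-8 - 1/5*(-14)) = -33 - (-8 + 14/5) = -33 - 1*(-26/5) = -33 + 26/5 = -139/5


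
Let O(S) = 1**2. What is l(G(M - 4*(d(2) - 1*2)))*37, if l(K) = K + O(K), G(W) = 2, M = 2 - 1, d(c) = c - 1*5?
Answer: 111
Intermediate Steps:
d(c) = -5 + c (d(c) = c - 5 = -5 + c)
O(S) = 1
M = 1
l(K) = 1 + K (l(K) = K + 1 = 1 + K)
l(G(M - 4*(d(2) - 1*2)))*37 = (1 + 2)*37 = 3*37 = 111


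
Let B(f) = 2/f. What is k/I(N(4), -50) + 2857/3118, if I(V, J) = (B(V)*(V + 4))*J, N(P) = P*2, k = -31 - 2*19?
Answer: 53641/38975 ≈ 1.3763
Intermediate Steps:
k = -69 (k = -31 - 38 = -69)
N(P) = 2*P
I(V, J) = 2*J*(4 + V)/V (I(V, J) = ((2/V)*(V + 4))*J = ((2/V)*(4 + V))*J = (2*(4 + V)/V)*J = 2*J*(4 + V)/V)
k/I(N(4), -50) + 2857/3118 = -69*(-2/(25*(4 + 2*4))) + 2857/3118 = -69*(-2/(25*(4 + 8))) + 2857*(1/3118) = -69/(2*(-50)*(1/8)*12) + 2857/3118 = -69/(-150) + 2857/3118 = -69*(-1/150) + 2857/3118 = 23/50 + 2857/3118 = 53641/38975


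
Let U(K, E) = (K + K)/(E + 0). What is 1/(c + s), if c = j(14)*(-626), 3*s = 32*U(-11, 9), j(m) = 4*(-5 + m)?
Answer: -27/609176 ≈ -4.4322e-5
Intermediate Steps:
U(K, E) = 2*K/E (U(K, E) = (2*K)/E = 2*K/E)
j(m) = -20 + 4*m
s = -704/27 (s = (32*(2*(-11)/9))/3 = (32*(2*(-11)*(⅑)))/3 = (32*(-22/9))/3 = (⅓)*(-704/9) = -704/27 ≈ -26.074)
c = -22536 (c = (-20 + 4*14)*(-626) = (-20 + 56)*(-626) = 36*(-626) = -22536)
1/(c + s) = 1/(-22536 - 704/27) = 1/(-609176/27) = -27/609176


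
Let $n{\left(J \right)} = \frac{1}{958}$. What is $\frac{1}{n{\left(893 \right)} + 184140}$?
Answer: $\frac{958}{176406121} \approx 5.4307 \cdot 10^{-6}$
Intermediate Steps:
$n{\left(J \right)} = \frac{1}{958}$
$\frac{1}{n{\left(893 \right)} + 184140} = \frac{1}{\frac{1}{958} + 184140} = \frac{1}{\frac{176406121}{958}} = \frac{958}{176406121}$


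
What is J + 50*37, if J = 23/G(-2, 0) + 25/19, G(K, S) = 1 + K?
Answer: 34738/19 ≈ 1828.3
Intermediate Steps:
J = -412/19 (J = 23/(1 - 2) + 25/19 = 23/(-1) + 25*(1/19) = 23*(-1) + 25/19 = -23 + 25/19 = -412/19 ≈ -21.684)
J + 50*37 = -412/19 + 50*37 = -412/19 + 1850 = 34738/19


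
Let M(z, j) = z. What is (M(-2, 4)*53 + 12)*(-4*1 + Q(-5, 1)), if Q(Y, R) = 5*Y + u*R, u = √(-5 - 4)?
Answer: 2726 - 282*I ≈ 2726.0 - 282.0*I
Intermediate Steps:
u = 3*I (u = √(-9) = 3*I ≈ 3.0*I)
Q(Y, R) = 5*Y + 3*I*R (Q(Y, R) = 5*Y + (3*I)*R = 5*Y + 3*I*R)
(M(-2, 4)*53 + 12)*(-4*1 + Q(-5, 1)) = (-2*53 + 12)*(-4*1 + (5*(-5) + 3*I*1)) = (-106 + 12)*(-4 + (-25 + 3*I)) = -94*(-29 + 3*I) = 2726 - 282*I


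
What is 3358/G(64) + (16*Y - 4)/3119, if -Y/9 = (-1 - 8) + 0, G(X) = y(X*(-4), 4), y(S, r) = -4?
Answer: -5234217/6238 ≈ -839.09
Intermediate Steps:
G(X) = -4
Y = 81 (Y = -9*((-1 - 8) + 0) = -9*(-9 + 0) = -9*(-9) = 81)
3358/G(64) + (16*Y - 4)/3119 = 3358/(-4) + (16*81 - 4)/3119 = 3358*(-¼) + (1296 - 4)*(1/3119) = -1679/2 + 1292*(1/3119) = -1679/2 + 1292/3119 = -5234217/6238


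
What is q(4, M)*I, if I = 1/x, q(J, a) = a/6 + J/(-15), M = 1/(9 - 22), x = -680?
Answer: 109/265200 ≈ 0.00041101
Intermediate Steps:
M = -1/13 (M = 1/(-13) = -1/13 ≈ -0.076923)
q(J, a) = -J/15 + a/6 (q(J, a) = a*(⅙) + J*(-1/15) = a/6 - J/15 = -J/15 + a/6)
I = -1/680 (I = 1/(-680) = -1/680 ≈ -0.0014706)
q(4, M)*I = (-1/15*4 + (⅙)*(-1/13))*(-1/680) = (-4/15 - 1/78)*(-1/680) = -109/390*(-1/680) = 109/265200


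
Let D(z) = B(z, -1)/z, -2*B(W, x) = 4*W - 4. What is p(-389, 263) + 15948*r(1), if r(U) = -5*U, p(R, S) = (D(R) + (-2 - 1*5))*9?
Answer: -31050387/389 ≈ -79821.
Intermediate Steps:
B(W, x) = 2 - 2*W (B(W, x) = -(4*W - 4)/2 = -(-4 + 4*W)/2 = 2 - 2*W)
D(z) = (2 - 2*z)/z
p(R, S) = -81 + 18/R (p(R, S) = ((-2 + 2/R) + (-2 - 1*5))*9 = ((-2 + 2/R) + (-2 - 5))*9 = ((-2 + 2/R) - 7)*9 = (-9 + 2/R)*9 = -81 + 18/R)
p(-389, 263) + 15948*r(1) = (-81 + 18/(-389)) + 15948*(-5*1) = (-81 + 18*(-1/389)) + 15948*(-5) = (-81 - 18/389) - 79740 = -31527/389 - 79740 = -31050387/389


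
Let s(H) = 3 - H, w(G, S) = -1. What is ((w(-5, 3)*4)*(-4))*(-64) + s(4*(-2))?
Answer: -1013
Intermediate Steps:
((w(-5, 3)*4)*(-4))*(-64) + s(4*(-2)) = (-1*4*(-4))*(-64) + (3 - 4*(-2)) = -4*(-4)*(-64) + (3 - 1*(-8)) = 16*(-64) + (3 + 8) = -1024 + 11 = -1013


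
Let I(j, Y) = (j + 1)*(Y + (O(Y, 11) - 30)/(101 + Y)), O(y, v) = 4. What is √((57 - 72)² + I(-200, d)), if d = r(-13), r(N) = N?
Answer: 3*√154385/22 ≈ 53.580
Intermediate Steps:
d = -13
I(j, Y) = (1 + j)*(Y - 26/(101 + Y)) (I(j, Y) = (j + 1)*(Y + (4 - 30)/(101 + Y)) = (1 + j)*(Y - 26/(101 + Y)))
√((57 - 72)² + I(-200, d)) = √((57 - 72)² + (-26 + (-13)² - 26*(-200) + 101*(-13) - 200*(-13)² + 101*(-13)*(-200))/(101 - 13)) = √((-15)² + (-26 + 169 + 5200 - 1313 - 200*169 + 262600)/88) = √(225 + (-26 + 169 + 5200 - 1313 - 33800 + 262600)/88) = √(225 + (1/88)*232830) = √(225 + 116415/44) = √(126315/44) = 3*√154385/22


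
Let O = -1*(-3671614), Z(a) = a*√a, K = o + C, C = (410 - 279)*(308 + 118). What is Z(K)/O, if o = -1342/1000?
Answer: 27902329*√139511645/91790350000 ≈ 3.5904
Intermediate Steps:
C = 55806 (C = 131*426 = 55806)
o = -671/500 (o = -1342*1/1000 = -671/500 ≈ -1.3420)
K = 27902329/500 (K = -671/500 + 55806 = 27902329/500 ≈ 55805.)
Z(a) = a^(3/2)
O = 3671614
Z(K)/O = (27902329/500)^(3/2)/3671614 = (27902329*√139511645/25000)*(1/3671614) = 27902329*√139511645/91790350000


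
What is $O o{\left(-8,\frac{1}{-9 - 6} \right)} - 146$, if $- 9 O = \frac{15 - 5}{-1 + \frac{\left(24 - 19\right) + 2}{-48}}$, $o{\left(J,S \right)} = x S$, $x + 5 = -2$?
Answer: $- \frac{72046}{495} \approx -145.55$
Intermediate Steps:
$x = -7$ ($x = -5 - 2 = -7$)
$o{\left(J,S \right)} = - 7 S$
$O = \frac{32}{33}$ ($O = - \frac{\left(15 - 5\right) \frac{1}{-1 + \frac{\left(24 - 19\right) + 2}{-48}}}{9} = - \frac{10 \frac{1}{-1 + \left(5 + 2\right) \left(- \frac{1}{48}\right)}}{9} = - \frac{10 \frac{1}{-1 + 7 \left(- \frac{1}{48}\right)}}{9} = - \frac{10 \frac{1}{-1 - \frac{7}{48}}}{9} = - \frac{10 \frac{1}{- \frac{55}{48}}}{9} = - \frac{10 \left(- \frac{48}{55}\right)}{9} = \left(- \frac{1}{9}\right) \left(- \frac{96}{11}\right) = \frac{32}{33} \approx 0.9697$)
$O o{\left(-8,\frac{1}{-9 - 6} \right)} - 146 = \frac{32 \left(- \frac{7}{-9 - 6}\right)}{33} - 146 = \frac{32 \left(- \frac{7}{-15}\right)}{33} - 146 = \frac{32 \left(\left(-7\right) \left(- \frac{1}{15}\right)\right)}{33} - 146 = \frac{32}{33} \cdot \frac{7}{15} - 146 = \frac{224}{495} - 146 = - \frac{72046}{495}$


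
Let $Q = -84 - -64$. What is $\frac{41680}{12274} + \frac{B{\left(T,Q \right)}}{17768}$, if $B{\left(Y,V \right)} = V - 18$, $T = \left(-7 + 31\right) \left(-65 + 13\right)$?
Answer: $\frac{185025957}{54521108} \approx 3.3937$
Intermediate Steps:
$Q = -20$ ($Q = -84 + 64 = -20$)
$T = -1248$ ($T = 24 \left(-52\right) = -1248$)
$B{\left(Y,V \right)} = -18 + V$ ($B{\left(Y,V \right)} = V - 18 = -18 + V$)
$\frac{41680}{12274} + \frac{B{\left(T,Q \right)}}{17768} = \frac{41680}{12274} + \frac{-18 - 20}{17768} = 41680 \cdot \frac{1}{12274} - \frac{19}{8884} = \frac{20840}{6137} - \frac{19}{8884} = \frac{185025957}{54521108}$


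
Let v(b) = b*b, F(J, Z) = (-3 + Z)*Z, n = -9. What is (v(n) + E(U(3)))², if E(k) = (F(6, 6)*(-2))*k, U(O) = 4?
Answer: 3969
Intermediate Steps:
F(J, Z) = Z*(-3 + Z)
v(b) = b²
E(k) = -36*k (E(k) = ((6*(-3 + 6))*(-2))*k = ((6*3)*(-2))*k = (18*(-2))*k = -36*k)
(v(n) + E(U(3)))² = ((-9)² - 36*4)² = (81 - 144)² = (-63)² = 3969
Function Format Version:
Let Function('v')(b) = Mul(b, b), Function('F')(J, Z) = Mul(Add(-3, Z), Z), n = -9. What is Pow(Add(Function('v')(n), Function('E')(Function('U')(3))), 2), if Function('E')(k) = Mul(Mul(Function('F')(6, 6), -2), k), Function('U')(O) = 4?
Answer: 3969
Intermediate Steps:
Function('F')(J, Z) = Mul(Z, Add(-3, Z))
Function('v')(b) = Pow(b, 2)
Function('E')(k) = Mul(-36, k) (Function('E')(k) = Mul(Mul(Mul(6, Add(-3, 6)), -2), k) = Mul(Mul(Mul(6, 3), -2), k) = Mul(Mul(18, -2), k) = Mul(-36, k))
Pow(Add(Function('v')(n), Function('E')(Function('U')(3))), 2) = Pow(Add(Pow(-9, 2), Mul(-36, 4)), 2) = Pow(Add(81, -144), 2) = Pow(-63, 2) = 3969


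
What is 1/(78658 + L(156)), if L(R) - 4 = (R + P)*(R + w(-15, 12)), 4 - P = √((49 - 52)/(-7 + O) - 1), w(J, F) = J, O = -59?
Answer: 2226884/225410069749 + 141*I*√462/225410069749 ≈ 9.8793e-6 + 1.3445e-8*I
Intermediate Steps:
P = 4 - I*√462/22 (P = 4 - √((49 - 52)/(-7 - 59) - 1) = 4 - √(-3/(-66) - 1) = 4 - √(-3*(-1/66) - 1) = 4 - √(1/22 - 1) = 4 - √(-21/22) = 4 - I*√462/22 ≈ 4.0 - 0.97701*I)
L(R) = 4 + (-15 + R)*(4 + R - I*√462/22) (L(R) = 4 + (R + (4 - I*√462/22))*(R - 15) = 4 + (4 + R - I*√462/22)*(-15 + R) = 4 + (-15 + R)*(4 + R - I*√462/22))
1/(78658 + L(156)) = 1/(78658 + (-56 + 156² - 11*156 + 15*I*√462/22 - 1/22*I*156*√462)) = 1/(78658 + (-56 + 24336 - 1716 + 15*I*√462/22 - 78*I*√462/11)) = 1/(78658 + (22564 - 141*I*√462/22)) = 1/(101222 - 141*I*√462/22)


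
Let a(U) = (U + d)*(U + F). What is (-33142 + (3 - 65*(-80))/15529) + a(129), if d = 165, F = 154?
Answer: 777386943/15529 ≈ 50060.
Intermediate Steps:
a(U) = (154 + U)*(165 + U) (a(U) = (U + 165)*(U + 154) = (165 + U)*(154 + U) = (154 + U)*(165 + U))
(-33142 + (3 - 65*(-80))/15529) + a(129) = (-33142 + (3 - 65*(-80))/15529) + (25410 + 129**2 + 319*129) = (-33142 + (3 + 5200)*(1/15529)) + (25410 + 16641 + 41151) = (-33142 + 5203*(1/15529)) + 83202 = (-33142 + 5203/15529) + 83202 = -514656915/15529 + 83202 = 777386943/15529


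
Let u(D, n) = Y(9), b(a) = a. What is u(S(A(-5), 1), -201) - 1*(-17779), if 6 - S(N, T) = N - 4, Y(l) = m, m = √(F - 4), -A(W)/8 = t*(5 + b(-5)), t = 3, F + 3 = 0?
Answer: 17779 + I*√7 ≈ 17779.0 + 2.6458*I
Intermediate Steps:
F = -3 (F = -3 + 0 = -3)
A(W) = 0 (A(W) = -24*(5 - 5) = -24*0 = -8*0 = 0)
m = I*√7 (m = √(-3 - 4) = √(-7) = I*√7 ≈ 2.6458*I)
Y(l) = I*√7
S(N, T) = 10 - N (S(N, T) = 6 - (N - 4) = 6 - (-4 + N) = 6 + (4 - N) = 10 - N)
u(D, n) = I*√7
u(S(A(-5), 1), -201) - 1*(-17779) = I*√7 - 1*(-17779) = I*√7 + 17779 = 17779 + I*√7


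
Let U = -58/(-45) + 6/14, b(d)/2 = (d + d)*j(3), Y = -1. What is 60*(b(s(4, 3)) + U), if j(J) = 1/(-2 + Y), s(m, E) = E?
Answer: -2876/21 ≈ -136.95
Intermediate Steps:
j(J) = -⅓ (j(J) = 1/(-2 - 1) = 1/(-3) = -⅓)
b(d) = -4*d/3 (b(d) = 2*((d + d)*(-⅓)) = 2*((2*d)*(-⅓)) = 2*(-2*d/3) = -4*d/3)
U = 541/315 (U = -58*(-1/45) + 6*(1/14) = 58/45 + 3/7 = 541/315 ≈ 1.7175)
60*(b(s(4, 3)) + U) = 60*(-4/3*3 + 541/315) = 60*(-4 + 541/315) = 60*(-719/315) = -2876/21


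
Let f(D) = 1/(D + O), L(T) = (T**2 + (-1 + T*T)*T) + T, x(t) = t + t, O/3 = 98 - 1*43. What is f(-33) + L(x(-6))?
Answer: -209087/132 ≈ -1584.0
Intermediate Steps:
O = 165 (O = 3*(98 - 1*43) = 3*(98 - 43) = 3*55 = 165)
x(t) = 2*t
L(T) = T + T**2 + T*(-1 + T**2) (L(T) = (T**2 + (-1 + T**2)*T) + T = (T**2 + T*(-1 + T**2)) + T = T + T**2 + T*(-1 + T**2))
f(D) = 1/(165 + D) (f(D) = 1/(D + 165) = 1/(165 + D))
f(-33) + L(x(-6)) = 1/(165 - 33) + (2*(-6))**2*(1 + 2*(-6)) = 1/132 + (-12)**2*(1 - 12) = 1/132 + 144*(-11) = 1/132 - 1584 = -209087/132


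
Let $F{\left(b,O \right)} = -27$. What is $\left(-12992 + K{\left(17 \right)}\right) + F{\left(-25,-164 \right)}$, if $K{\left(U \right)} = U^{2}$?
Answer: $-12730$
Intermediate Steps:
$\left(-12992 + K{\left(17 \right)}\right) + F{\left(-25,-164 \right)} = \left(-12992 + 17^{2}\right) - 27 = \left(-12992 + 289\right) - 27 = -12703 - 27 = -12730$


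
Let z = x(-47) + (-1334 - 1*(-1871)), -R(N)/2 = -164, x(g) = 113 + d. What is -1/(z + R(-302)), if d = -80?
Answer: -1/898 ≈ -0.0011136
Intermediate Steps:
x(g) = 33 (x(g) = 113 - 80 = 33)
R(N) = 328 (R(N) = -2*(-164) = 328)
z = 570 (z = 33 + (-1334 - 1*(-1871)) = 33 + (-1334 + 1871) = 33 + 537 = 570)
-1/(z + R(-302)) = -1/(570 + 328) = -1/898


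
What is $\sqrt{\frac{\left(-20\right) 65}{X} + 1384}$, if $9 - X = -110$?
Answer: $\frac{2 \sqrt{4861031}}{119} \approx 37.055$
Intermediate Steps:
$X = 119$ ($X = 9 - -110 = 9 + 110 = 119$)
$\sqrt{\frac{\left(-20\right) 65}{X} + 1384} = \sqrt{\frac{\left(-20\right) 65}{119} + 1384} = \sqrt{\left(-1300\right) \frac{1}{119} + 1384} = \sqrt{- \frac{1300}{119} + 1384} = \sqrt{\frac{163396}{119}} = \frac{2 \sqrt{4861031}}{119}$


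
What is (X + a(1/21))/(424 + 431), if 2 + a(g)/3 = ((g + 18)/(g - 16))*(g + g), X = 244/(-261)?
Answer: -4442288/523298475 ≈ -0.0084890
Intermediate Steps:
X = -244/261 (X = 244*(-1/261) = -244/261 ≈ -0.93487)
a(g) = -6 + 6*g*(18 + g)/(-16 + g) (a(g) = -6 + 3*(((g + 18)/(g - 16))*(g + g)) = -6 + 3*(((18 + g)/(-16 + g))*(2*g)) = -6 + 3*(2*g*(18 + g)/(-16 + g)) = -6 + 6*g*(18 + g)/(-16 + g))
(X + a(1/21))/(424 + 431) = (-244/261 + 6*(16 + (1/21)**2 + 17/21)/(-16 + 1/21))/(424 + 431) = (-244/261 + 6*(16 + (1/21)**2 + 17*(1/21))/(-16 + 1/21))/855 = (-244/261 + 6*(16 + 1/441 + 17/21)/(-335/21))*(1/855) = (-244/261 + 6*(-21/335)*(7414/441))*(1/855) = (-244/261 - 14828/2345)*(1/855) = -4442288/612045*1/855 = -4442288/523298475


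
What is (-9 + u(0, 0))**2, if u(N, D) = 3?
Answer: 36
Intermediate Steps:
(-9 + u(0, 0))**2 = (-9 + 3)**2 = (-6)**2 = 36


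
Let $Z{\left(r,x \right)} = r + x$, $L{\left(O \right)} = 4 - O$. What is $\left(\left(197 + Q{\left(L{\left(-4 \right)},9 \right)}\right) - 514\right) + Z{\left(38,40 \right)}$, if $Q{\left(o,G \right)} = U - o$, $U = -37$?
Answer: $-284$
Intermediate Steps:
$Q{\left(o,G \right)} = -37 - o$
$\left(\left(197 + Q{\left(L{\left(-4 \right)},9 \right)}\right) - 514\right) + Z{\left(38,40 \right)} = \left(\left(197 - \left(41 + 4\right)\right) - 514\right) + \left(38 + 40\right) = \left(\left(197 - 45\right) - 514\right) + 78 = \left(152 - 514\right) + 78 = -362 + 78 = -284$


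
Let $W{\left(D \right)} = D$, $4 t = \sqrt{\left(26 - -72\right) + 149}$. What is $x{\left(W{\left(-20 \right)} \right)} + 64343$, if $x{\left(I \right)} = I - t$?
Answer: $64323 - \frac{\sqrt{247}}{4} \approx 64319.0$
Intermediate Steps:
$t = \frac{\sqrt{247}}{4}$ ($t = \frac{\sqrt{\left(26 - -72\right) + 149}}{4} = \frac{\sqrt{\left(26 + 72\right) + 149}}{4} = \frac{\sqrt{98 + 149}}{4} = \frac{\sqrt{247}}{4} \approx 3.9291$)
$x{\left(I \right)} = I - \frac{\sqrt{247}}{4}$
$x{\left(W{\left(-20 \right)} \right)} + 64343 = \left(-20 - \frac{\sqrt{247}}{4}\right) + 64343 = 64323 - \frac{\sqrt{247}}{4}$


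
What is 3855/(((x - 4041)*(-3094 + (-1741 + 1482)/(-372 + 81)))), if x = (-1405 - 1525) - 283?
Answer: 24929/145095314 ≈ 0.00017181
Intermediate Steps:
x = -3213 (x = -2930 - 283 = -3213)
3855/(((x - 4041)*(-3094 + (-1741 + 1482)/(-372 + 81)))) = 3855/(((-3213 - 4041)*(-3094 + (-1741 + 1482)/(-372 + 81)))) = 3855/((-7254*(-3094 - 259/(-291)))) = 3855/((-7254*(-3094 - 259*(-1/291)))) = 3855/((-7254*(-3094 + 259/291))) = 3855/((-7254*(-900095/291))) = 3855/(2176429710/97) = 3855*(97/2176429710) = 24929/145095314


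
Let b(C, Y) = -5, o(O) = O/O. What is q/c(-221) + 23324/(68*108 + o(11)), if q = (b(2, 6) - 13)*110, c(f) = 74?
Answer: -6408562/271765 ≈ -23.581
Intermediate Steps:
o(O) = 1
q = -1980 (q = (-5 - 13)*110 = -18*110 = -1980)
q/c(-221) + 23324/(68*108 + o(11)) = -1980/74 + 23324/(68*108 + 1) = -1980*1/74 + 23324/(7344 + 1) = -990/37 + 23324/7345 = -6408562/271765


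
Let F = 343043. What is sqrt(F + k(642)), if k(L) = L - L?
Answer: 17*sqrt(1187) ≈ 585.70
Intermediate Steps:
k(L) = 0
sqrt(F + k(642)) = sqrt(343043 + 0) = sqrt(343043) = 17*sqrt(1187)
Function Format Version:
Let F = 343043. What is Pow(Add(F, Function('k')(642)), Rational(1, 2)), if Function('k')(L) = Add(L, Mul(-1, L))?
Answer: Mul(17, Pow(1187, Rational(1, 2))) ≈ 585.70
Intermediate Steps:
Function('k')(L) = 0
Pow(Add(F, Function('k')(642)), Rational(1, 2)) = Pow(Add(343043, 0), Rational(1, 2)) = Pow(343043, Rational(1, 2)) = Mul(17, Pow(1187, Rational(1, 2)))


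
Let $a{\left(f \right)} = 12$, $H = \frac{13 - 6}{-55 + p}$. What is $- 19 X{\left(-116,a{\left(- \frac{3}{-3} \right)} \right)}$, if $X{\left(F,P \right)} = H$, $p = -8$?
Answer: $\frac{19}{9} \approx 2.1111$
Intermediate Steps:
$H = - \frac{1}{9}$ ($H = \frac{13 - 6}{-55 - 8} = \frac{7}{-63} = 7 \left(- \frac{1}{63}\right) = - \frac{1}{9} \approx -0.11111$)
$X{\left(F,P \right)} = - \frac{1}{9}$
$- 19 X{\left(-116,a{\left(- \frac{3}{-3} \right)} \right)} = \left(-19\right) \left(- \frac{1}{9}\right) = \frac{19}{9}$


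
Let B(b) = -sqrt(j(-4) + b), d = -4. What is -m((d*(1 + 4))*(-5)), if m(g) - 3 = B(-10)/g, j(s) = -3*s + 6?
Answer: -3 + sqrt(2)/50 ≈ -2.9717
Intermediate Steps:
j(s) = 6 - 3*s
B(b) = -sqrt(18 + b) (B(b) = -sqrt((6 - 3*(-4)) + b) = -sqrt((6 + 12) + b) = -sqrt(18 + b))
m(g) = 3 - 2*sqrt(2)/g (m(g) = 3 + (-sqrt(18 - 10))/g = 3 + (-sqrt(8))/g = 3 + (-2*sqrt(2))/g = 3 - 2*sqrt(2)/g)
-m((d*(1 + 4))*(-5)) = -(3 - 2*sqrt(2)/(-4*(1 + 4)*(-5))) = -(3 - 2*sqrt(2)/(-4*5*(-5))) = -(3 - 2*sqrt(2)/((-20*(-5)))) = -(3 - 2*sqrt(2)/100) = -(3 - 2*sqrt(2)*1/100) = -(3 - sqrt(2)/50) = -3 + sqrt(2)/50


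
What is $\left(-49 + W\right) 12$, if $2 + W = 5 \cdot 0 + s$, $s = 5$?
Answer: $-552$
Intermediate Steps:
$W = 3$ ($W = -2 + \left(5 \cdot 0 + 5\right) = -2 + \left(0 + 5\right) = -2 + 5 = 3$)
$\left(-49 + W\right) 12 = \left(-49 + 3\right) 12 = \left(-46\right) 12 = -552$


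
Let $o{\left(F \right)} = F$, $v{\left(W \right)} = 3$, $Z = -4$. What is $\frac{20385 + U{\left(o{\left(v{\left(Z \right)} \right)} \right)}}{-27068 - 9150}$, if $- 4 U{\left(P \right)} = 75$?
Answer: $- \frac{81465}{144872} \approx -0.56232$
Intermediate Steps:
$U{\left(P \right)} = - \frac{75}{4}$ ($U{\left(P \right)} = \left(- \frac{1}{4}\right) 75 = - \frac{75}{4}$)
$\frac{20385 + U{\left(o{\left(v{\left(Z \right)} \right)} \right)}}{-27068 - 9150} = \frac{20385 - \frac{75}{4}}{-27068 - 9150} = \frac{81465}{4 \left(-36218\right)} = \frac{81465}{4} \left(- \frac{1}{36218}\right) = - \frac{81465}{144872}$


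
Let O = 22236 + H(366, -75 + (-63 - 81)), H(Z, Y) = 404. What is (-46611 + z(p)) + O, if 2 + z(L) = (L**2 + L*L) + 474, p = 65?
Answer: -15049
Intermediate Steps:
z(L) = 472 + 2*L**2 (z(L) = -2 + ((L**2 + L*L) + 474) = -2 + ((L**2 + L**2) + 474) = -2 + (2*L**2 + 474) = -2 + (474 + 2*L**2) = 472 + 2*L**2)
O = 22640 (O = 22236 + 404 = 22640)
(-46611 + z(p)) + O = (-46611 + (472 + 2*65**2)) + 22640 = (-46611 + (472 + 2*4225)) + 22640 = (-46611 + (472 + 8450)) + 22640 = (-46611 + 8922) + 22640 = -37689 + 22640 = -15049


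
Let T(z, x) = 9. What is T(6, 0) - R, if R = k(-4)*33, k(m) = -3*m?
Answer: -387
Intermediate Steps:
R = 396 (R = -3*(-4)*33 = 12*33 = 396)
T(6, 0) - R = 9 - 1*396 = 9 - 396 = -387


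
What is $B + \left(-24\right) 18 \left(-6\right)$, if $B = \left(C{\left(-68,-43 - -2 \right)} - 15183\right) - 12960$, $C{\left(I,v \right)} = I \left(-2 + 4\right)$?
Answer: $-25687$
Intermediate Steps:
$C{\left(I,v \right)} = 2 I$ ($C{\left(I,v \right)} = I 2 = 2 I$)
$B = -28279$ ($B = \left(2 \left(-68\right) - 15183\right) - 12960 = \left(-136 - 15183\right) - 12960 = -15319 - 12960 = -28279$)
$B + \left(-24\right) 18 \left(-6\right) = -28279 + \left(-24\right) 18 \left(-6\right) = -28279 - -2592 = -28279 + 2592 = -25687$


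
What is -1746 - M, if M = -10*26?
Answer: -1486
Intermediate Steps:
M = -260
-1746 - M = -1746 - 1*(-260) = -1746 + 260 = -1486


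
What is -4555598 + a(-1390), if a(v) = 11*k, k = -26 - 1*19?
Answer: -4556093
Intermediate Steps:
k = -45 (k = -26 - 19 = -45)
a(v) = -495 (a(v) = 11*(-45) = -495)
-4555598 + a(-1390) = -4555598 - 495 = -4556093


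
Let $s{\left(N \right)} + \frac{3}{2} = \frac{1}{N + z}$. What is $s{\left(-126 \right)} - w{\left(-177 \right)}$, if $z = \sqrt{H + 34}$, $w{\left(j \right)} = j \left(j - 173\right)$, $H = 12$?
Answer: $- \frac{980692371}{15830} - \frac{\sqrt{46}}{15830} \approx -61952.0$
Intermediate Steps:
$w{\left(j \right)} = j \left(-173 + j\right)$
$z = \sqrt{46}$ ($z = \sqrt{12 + 34} = \sqrt{46} \approx 6.7823$)
$s{\left(N \right)} = - \frac{3}{2} + \frac{1}{N + \sqrt{46}}$
$s{\left(-126 \right)} - w{\left(-177 \right)} = \frac{2 - -378 - 3 \sqrt{46}}{2 \left(-126 + \sqrt{46}\right)} - - 177 \left(-173 - 177\right) = \frac{2 + 378 - 3 \sqrt{46}}{2 \left(-126 + \sqrt{46}\right)} - \left(-177\right) \left(-350\right) = \frac{380 - 3 \sqrt{46}}{2 \left(-126 + \sqrt{46}\right)} - 61950 = -61950 + \frac{380 - 3 \sqrt{46}}{2 \left(-126 + \sqrt{46}\right)}$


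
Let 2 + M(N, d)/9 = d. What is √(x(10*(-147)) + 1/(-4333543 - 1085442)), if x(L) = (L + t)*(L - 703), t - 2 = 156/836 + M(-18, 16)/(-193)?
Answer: 3*√6846471871197376322110/138960965 ≈ 1786.3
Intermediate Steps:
M(N, d) = -18 + 9*d
t = 61867/40337 (t = 2 + (156/836 + (-18 + 9*16)/(-193)) = 2 + (156*(1/836) + (-18 + 144)*(-1/193)) = 2 + (39/209 + 126*(-1/193)) = 2 + (39/209 - 126/193) = 2 - 18807/40337 = 61867/40337 ≈ 1.5338)
x(L) = (-703 + L)*(61867/40337 + L) (x(L) = (L + 61867/40337)*(L - 703) = (61867/40337 + L)*(-703 + L) = (-703 + L)*(61867/40337 + L))
√(x(10*(-147)) + 1/(-4333543 - 1085442)) = √((-2289079/2123 + (10*(-147))² - 282950440*(-147)/40337) + 1/(-4333543 - 1085442)) = √((-2289079/2123 + (-1470)² - 28295044/40337*(-1470)) + 1/(-5418985)) = √((-2289079/2123 + 2160900 + 41593714680/40337) - 1/5418985) = √(128714445479/40337 - 1/5418985) = √(63409240848543498/19871417995) = 3*√6846471871197376322110/138960965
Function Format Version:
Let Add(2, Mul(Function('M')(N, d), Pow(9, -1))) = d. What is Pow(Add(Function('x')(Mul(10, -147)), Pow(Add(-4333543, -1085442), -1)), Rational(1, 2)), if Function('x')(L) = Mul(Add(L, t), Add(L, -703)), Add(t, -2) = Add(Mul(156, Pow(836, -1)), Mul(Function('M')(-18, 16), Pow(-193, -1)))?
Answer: Mul(Rational(3, 138960965), Pow(6846471871197376322110, Rational(1, 2))) ≈ 1786.3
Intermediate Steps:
Function('M')(N, d) = Add(-18, Mul(9, d))
t = Rational(61867, 40337) (t = Add(2, Add(Mul(156, Pow(836, -1)), Mul(Add(-18, Mul(9, 16)), Pow(-193, -1)))) = Add(2, Add(Mul(156, Rational(1, 836)), Mul(Add(-18, 144), Rational(-1, 193)))) = Add(2, Add(Rational(39, 209), Mul(126, Rational(-1, 193)))) = Add(2, Add(Rational(39, 209), Rational(-126, 193))) = Add(2, Rational(-18807, 40337)) = Rational(61867, 40337) ≈ 1.5338)
Function('x')(L) = Mul(Add(-703, L), Add(Rational(61867, 40337), L)) (Function('x')(L) = Mul(Add(L, Rational(61867, 40337)), Add(L, -703)) = Mul(Add(Rational(61867, 40337), L), Add(-703, L)) = Mul(Add(-703, L), Add(Rational(61867, 40337), L)))
Pow(Add(Function('x')(Mul(10, -147)), Pow(Add(-4333543, -1085442), -1)), Rational(1, 2)) = Pow(Add(Add(Rational(-2289079, 2123), Pow(Mul(10, -147), 2), Mul(Rational(-28295044, 40337), Mul(10, -147))), Pow(Add(-4333543, -1085442), -1)), Rational(1, 2)) = Pow(Add(Add(Rational(-2289079, 2123), Pow(-1470, 2), Mul(Rational(-28295044, 40337), -1470)), Pow(-5418985, -1)), Rational(1, 2)) = Pow(Add(Add(Rational(-2289079, 2123), 2160900, Rational(41593714680, 40337)), Rational(-1, 5418985)), Rational(1, 2)) = Pow(Add(Rational(128714445479, 40337), Rational(-1, 5418985)), Rational(1, 2)) = Pow(Rational(63409240848543498, 19871417995), Rational(1, 2)) = Mul(Rational(3, 138960965), Pow(6846471871197376322110, Rational(1, 2)))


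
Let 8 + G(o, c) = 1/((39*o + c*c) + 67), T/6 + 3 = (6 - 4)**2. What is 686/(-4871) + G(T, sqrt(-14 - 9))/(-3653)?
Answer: -52756007/380512778 ≈ -0.13864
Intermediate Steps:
T = 6 (T = -18 + 6*(6 - 4)**2 = -18 + 6*2**2 = -18 + 6*4 = -18 + 24 = 6)
G(o, c) = -8 + 1/(67 + c**2 + 39*o) (G(o, c) = -8 + 1/((39*o + c*c) + 67) = -8 + 1/((39*o + c**2) + 67) = -8 + 1/((c**2 + 39*o) + 67) = -8 + 1/(67 + c**2 + 39*o))
686/(-4871) + G(T, sqrt(-14 - 9))/(-3653) = 686/(-4871) + ((-535 - 312*6 - 8*(sqrt(-14 - 9))**2)/(67 + (sqrt(-14 - 9))**2 + 39*6))/(-3653) = 686*(-1/4871) + ((-535 - 1872 - 8*(sqrt(-23))**2)/(67 + (sqrt(-23))**2 + 234))*(-1/3653) = -686/4871 + ((-535 - 1872 - 8*(I*sqrt(23))**2)/(67 + (I*sqrt(23))**2 + 234))*(-1/3653) = -686/4871 + ((-535 - 1872 - 8*(-23))/(67 - 23 + 234))*(-1/3653) = -686/4871 + ((-535 - 1872 + 184)/278)*(-1/3653) = -686/4871 + ((1/278)*(-2223))*(-1/3653) = -686/4871 - 2223/278*(-1/3653) = -686/4871 + 171/78118 = -52756007/380512778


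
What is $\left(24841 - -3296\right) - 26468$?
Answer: $1669$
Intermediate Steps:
$\left(24841 - -3296\right) - 26468 = \left(24841 + 3296\right) - 26468 = 28137 - 26468 = 1669$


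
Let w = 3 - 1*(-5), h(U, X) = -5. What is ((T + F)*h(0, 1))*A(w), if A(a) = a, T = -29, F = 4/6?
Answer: 3400/3 ≈ 1133.3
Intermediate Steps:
w = 8 (w = 3 + 5 = 8)
F = ⅔ (F = 4*(⅙) = ⅔ ≈ 0.66667)
((T + F)*h(0, 1))*A(w) = ((-29 + ⅔)*(-5))*8 = -85/3*(-5)*8 = (425/3)*8 = 3400/3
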